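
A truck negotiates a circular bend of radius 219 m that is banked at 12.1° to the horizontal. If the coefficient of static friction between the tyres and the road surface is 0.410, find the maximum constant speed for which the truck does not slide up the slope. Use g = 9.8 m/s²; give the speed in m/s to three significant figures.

38.3 m/s

At the maximum speed, friction acts down the slope at its limiting value f = μN. Radially (horizontal, toward centre): N sinθ + μN cosθ = mv²/r. Vertically: N cosθ − μN sinθ = mg.
Dividing: v² = r g (sinθ + μcosθ)/(cosθ − μsinθ).
sinθ + μcosθ = 0.2096 + 0.410×0.9778 = 0.6105; cosθ − μsinθ = 0.9778 − 0.410×0.2096 = 0.8918.
v² = 219 × 9.8 × 0.6105/0.8918 = 1469 m²/s², so v = 38.33 m/s.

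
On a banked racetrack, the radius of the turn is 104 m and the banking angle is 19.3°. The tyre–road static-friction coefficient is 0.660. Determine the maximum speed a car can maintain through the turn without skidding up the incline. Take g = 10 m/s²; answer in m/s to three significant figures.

At the maximum speed, friction acts down the slope at its limiting value f = μN. Radially (horizontal, toward centre): N sinθ + μN cosθ = mv²/r. Vertically: N cosθ − μN sinθ = mg.
Dividing: v² = r g (sinθ + μcosθ)/(cosθ − μsinθ).
sinθ + μcosθ = 0.3305 + 0.660×0.9438 = 0.9534; cosθ − μsinθ = 0.9438 − 0.660×0.3305 = 0.7257.
v² = 104 × 10.0 × 0.9534/0.7257 = 1366 m²/s², so v = 36.97 m/s.

37.0 m/s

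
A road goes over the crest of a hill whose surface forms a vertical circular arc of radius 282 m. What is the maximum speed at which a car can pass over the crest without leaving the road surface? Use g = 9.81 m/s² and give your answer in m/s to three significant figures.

At the crest the centre of the circle is below the car, so the net downward (centripetal) force is mg − N = mv²/r.
The car leaves the road when N → 0, giving v_max = √(g r) = √(9.81 × 282) = 52.60 m/s.

52.6 m/s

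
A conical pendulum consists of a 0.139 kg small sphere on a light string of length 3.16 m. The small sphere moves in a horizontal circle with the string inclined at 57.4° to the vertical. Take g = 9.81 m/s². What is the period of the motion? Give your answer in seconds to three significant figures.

r = L sinθ = 2.662 m. From T sinθ = mω²r and T cosθ = mg: tanθ = ω²r/g, so ω² = g tanθ / r = g/(L cosθ).
ω = √(g/(L cosθ)) = √(9.81/(3.16 × 0.5388)) = √5.762 = 2.400 rad/s.
Period = 2π/ω = 2.618 s.

2.62 s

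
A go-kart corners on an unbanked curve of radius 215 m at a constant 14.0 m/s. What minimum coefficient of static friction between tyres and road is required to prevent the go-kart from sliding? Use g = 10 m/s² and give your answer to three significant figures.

Friction provides the centripetal force: μ_s m g = m v²/r, so μ_s = v²/(g r) = (14.00)²/(10.0 × 215) = 196.0/2150 = 0.09116.

0.0912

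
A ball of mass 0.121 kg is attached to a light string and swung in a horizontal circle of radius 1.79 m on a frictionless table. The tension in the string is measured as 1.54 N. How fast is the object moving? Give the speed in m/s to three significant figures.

T = m v²/r ⇒ v = √(T r / m) = √(1.54 × 1.79 / 0.121) = √22.78 = 4.773 m/s.

4.77 m/s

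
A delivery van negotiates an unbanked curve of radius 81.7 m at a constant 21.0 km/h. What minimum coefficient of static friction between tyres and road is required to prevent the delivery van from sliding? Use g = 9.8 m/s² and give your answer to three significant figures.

v = 21.0/3.6 = 5.833 m/s.
Friction provides the centripetal force: μ_s m g = m v²/r, so μ_s = v²/(g r) = (5.833)²/(9.8 × 81.7) = 34.03/800.7 = 0.04250.

0.0425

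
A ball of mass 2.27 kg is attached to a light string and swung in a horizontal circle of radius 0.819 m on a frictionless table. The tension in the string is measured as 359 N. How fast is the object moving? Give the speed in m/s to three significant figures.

11.4 m/s

T = m v²/r ⇒ v = √(T r / m) = √(359 × 0.819 / 2.27) = √129.5 = 11.38 m/s.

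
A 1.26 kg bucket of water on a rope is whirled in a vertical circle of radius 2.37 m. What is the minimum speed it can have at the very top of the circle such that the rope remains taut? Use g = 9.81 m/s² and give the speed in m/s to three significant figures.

At the highest point the centre is directly below, so both the weight and T act inward: T + mg = mv²/r.
At minimum speed T → 0, so mg = mv_min²/r ⇒ v_min = √(g r) = √(9.81 × 2.37) = 4.822 m/s.

4.82 m/s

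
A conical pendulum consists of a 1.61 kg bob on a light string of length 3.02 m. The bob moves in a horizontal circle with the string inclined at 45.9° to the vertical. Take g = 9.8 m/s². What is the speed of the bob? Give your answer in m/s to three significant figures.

The radius of the circle is r = L sinθ = 3.02 × sin 45.9° = 2.169 m.
Horizontally T sinθ = mv²/r and vertically T cosθ = mg, so tanθ = v²/(rg).
v = √(r g tanθ) = √(2.169 × 9.8 × 1.032) = √21.93 = 4.683 m/s.

4.68 m/s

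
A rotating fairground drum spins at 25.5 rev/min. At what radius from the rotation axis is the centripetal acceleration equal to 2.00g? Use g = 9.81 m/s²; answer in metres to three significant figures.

2.75 m

ω = 25.5 rev/min × 2π/60 = 2.670 rad/s.
a_c = ω²r = 2.00g ⇒ r = 2.00 × 9.81 / (2.670)² = 19.62/7.131 = 2.751 m.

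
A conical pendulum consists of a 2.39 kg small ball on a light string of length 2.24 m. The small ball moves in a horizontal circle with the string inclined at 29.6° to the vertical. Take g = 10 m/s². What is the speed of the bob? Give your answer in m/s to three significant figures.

2.51 m/s

The radius of the circle is r = L sinθ = 2.24 × sin 29.6° = 1.106 m.
Horizontally T sinθ = mv²/r and vertically T cosθ = mg, so tanθ = v²/(rg).
v = √(r g tanθ) = √(1.106 × 10.0 × 0.5681) = √6.285 = 2.507 m/s.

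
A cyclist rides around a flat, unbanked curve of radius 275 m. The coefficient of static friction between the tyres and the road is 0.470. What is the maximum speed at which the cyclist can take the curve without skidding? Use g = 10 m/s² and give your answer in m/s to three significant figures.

The only inward force on a level bend is static friction, so at the limit f_s = μ_s N = μ_s m g = m v²/r.
Mass cancels: v_max = √(μ_s g r) = √(0.470 × 10.0 × 275) = √1292 = 35.95 m/s.

36.0 m/s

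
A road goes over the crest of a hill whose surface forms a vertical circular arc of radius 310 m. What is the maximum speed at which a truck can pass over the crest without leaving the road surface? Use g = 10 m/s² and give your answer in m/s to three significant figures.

At the crest the centre of the circle is below the truck, so the net downward (centripetal) force is mg − N = mv²/r.
The truck leaves the road when N → 0, giving v_max = √(g r) = √(10.0 × 310) = 55.68 m/s.

55.7 m/s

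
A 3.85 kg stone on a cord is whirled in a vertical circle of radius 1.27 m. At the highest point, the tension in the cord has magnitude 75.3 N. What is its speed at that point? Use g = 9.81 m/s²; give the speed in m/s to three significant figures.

6.11 m/s

At the top, T + mg = mv²/r, so v = √(r(T/m + g)) = √(1.27 × (75.3/3.85 + 9.81)) = √(1.27 × 29.37) = √37.30 = 6.107 m/s.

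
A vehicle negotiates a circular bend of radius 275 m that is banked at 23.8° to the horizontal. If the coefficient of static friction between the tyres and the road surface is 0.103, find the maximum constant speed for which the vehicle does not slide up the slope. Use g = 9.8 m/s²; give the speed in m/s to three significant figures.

At the maximum speed, friction acts down the slope at its limiting value f = μN. Radially (horizontal, toward centre): N sinθ + μN cosθ = mv²/r. Vertically: N cosθ − μN sinθ = mg.
Dividing: v² = r g (sinθ + μcosθ)/(cosθ − μsinθ).
sinθ + μcosθ = 0.4035 + 0.103×0.9150 = 0.4978; cosθ − μsinθ = 0.9150 − 0.103×0.4035 = 0.8734.
v² = 275 × 9.8 × 0.4978/0.8734 = 1536 m²/s², so v = 39.19 m/s.

39.2 m/s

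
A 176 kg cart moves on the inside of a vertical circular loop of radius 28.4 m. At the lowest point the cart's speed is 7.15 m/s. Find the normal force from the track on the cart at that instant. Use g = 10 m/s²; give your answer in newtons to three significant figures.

2080 N

At the lowest point, N points up (toward the centre) and the weight mg points down (away from the centre), so the net inward force is N − mg = mv²/r.
N = m(v²/r + g) = 176 × ((7.15)²/28.4 + 10.0) = 176 × (1.800 + 10.0) = 176 × 11.80 = 2077 N.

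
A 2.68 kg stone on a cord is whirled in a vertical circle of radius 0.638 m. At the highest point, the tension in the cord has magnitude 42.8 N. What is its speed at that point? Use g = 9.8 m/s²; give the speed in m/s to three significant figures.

At the top, T + mg = mv²/r, so v = √(r(T/m + g)) = √(0.638 × (42.8/2.68 + 9.8)) = √(0.638 × 25.77) = √16.44 = 4.055 m/s.

4.05 m/s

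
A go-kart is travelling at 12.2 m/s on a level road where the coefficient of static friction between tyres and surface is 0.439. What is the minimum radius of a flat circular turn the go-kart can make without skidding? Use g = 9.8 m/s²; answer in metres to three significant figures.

At the limit, μ_s m g = m v²/r, so r_min = v²/(μ_s g) = (12.2)²/(0.439 × 9.8) = 148.8/4.302 = 34.60 m.

34.6 m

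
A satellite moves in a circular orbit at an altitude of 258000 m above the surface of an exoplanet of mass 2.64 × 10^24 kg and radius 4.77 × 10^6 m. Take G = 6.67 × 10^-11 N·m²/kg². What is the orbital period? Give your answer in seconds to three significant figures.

5340 s

r = R + h = 4.77 × 10^6 + 258000 = 5.028 × 10^6 m. Gravity provides the centripetal force: G M m / r² = m v² / r ⇒ v = √(GM/r) = 5918 m/s.
T = 2πr/v = 2π × 5.028 × 10^6 / 5918 = 5338 s.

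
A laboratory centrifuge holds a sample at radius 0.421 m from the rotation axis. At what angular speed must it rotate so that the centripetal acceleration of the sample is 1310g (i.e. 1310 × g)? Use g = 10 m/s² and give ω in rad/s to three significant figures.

176 rad/s

Centripetal acceleration a_c = ω²r. Setting ω²r = 1310g:
ω = √(1310g / r) = √(1310 × 10.0 / 0.421) = √31120 = 176.4 rad/s.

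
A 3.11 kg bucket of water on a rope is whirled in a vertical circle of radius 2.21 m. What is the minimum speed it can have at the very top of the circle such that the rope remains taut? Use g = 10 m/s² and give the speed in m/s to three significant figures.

4.70 m/s

At the top, both weight mg and T point toward the centre: T + mg = mv²/r.
At minimum speed T → 0, so mg = mv_min²/r ⇒ v_min = √(g r) = √(10.0 × 2.21) = 4.701 m/s.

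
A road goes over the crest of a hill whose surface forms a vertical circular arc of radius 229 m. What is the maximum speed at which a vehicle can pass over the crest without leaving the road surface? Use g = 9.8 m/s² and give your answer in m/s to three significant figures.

At the crest the centre of the circle is below the vehicle, so the net downward (centripetal) force is mg − N = mv²/r.
The vehicle leaves the road when N → 0, giving v_max = √(g r) = √(9.8 × 229) = 47.37 m/s.

47.4 m/s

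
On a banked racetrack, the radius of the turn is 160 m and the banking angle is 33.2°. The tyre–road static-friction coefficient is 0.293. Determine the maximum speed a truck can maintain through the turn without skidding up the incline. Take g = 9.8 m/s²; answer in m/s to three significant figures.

At the maximum speed, friction acts down the slope at its limiting value f = μN. Radially (horizontal, toward centre): N sinθ + μN cosθ = mv²/r. Vertically: N cosθ − μN sinθ = mg.
Dividing: v² = r g (sinθ + μcosθ)/(cosθ − μsinθ).
sinθ + μcosθ = 0.5476 + 0.293×0.8368 = 0.7927; cosθ − μsinθ = 0.8368 − 0.293×0.5476 = 0.6763.
v² = 160 × 9.8 × 0.7927/0.6763 = 1838 m²/s², so v = 42.87 m/s.

42.9 m/s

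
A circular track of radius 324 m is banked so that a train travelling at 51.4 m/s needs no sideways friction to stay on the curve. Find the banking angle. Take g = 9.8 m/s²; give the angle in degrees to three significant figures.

39.8°

With no friction, the horizontal component of the normal force provides the centripetal force: N sinθ = mv²/r, while N cosθ = mg vertically.
Dividing: tanθ = v²/(r g) = (51.4)²/(324 × 9.8) = 2642/3175 = 0.8321.
θ = arctan(0.8321) = 39.76°.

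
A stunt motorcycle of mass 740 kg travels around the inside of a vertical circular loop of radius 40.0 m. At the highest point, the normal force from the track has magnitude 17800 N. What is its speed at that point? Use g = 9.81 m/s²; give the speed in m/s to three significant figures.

At the top, N + mg = mv²/r, so v = √(r(N/m + g)) = √(40.0 × (17800/740 + 9.81)) = √(40.0 × 33.86) = √1355 = 36.80 m/s.

36.8 m/s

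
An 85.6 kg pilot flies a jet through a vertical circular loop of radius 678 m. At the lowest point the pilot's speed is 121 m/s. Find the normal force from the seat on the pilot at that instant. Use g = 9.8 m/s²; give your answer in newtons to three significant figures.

2690 N

At the lowest point, N points up (toward the centre) and the weight mg points down (away from the centre), so the net inward force is N − mg = mv²/r.
N = m(v²/r + g) = 85.6 × ((121)²/678 + 9.8) = 85.6 × (21.59 + 9.8) = 85.6 × 31.39 = 2687 N.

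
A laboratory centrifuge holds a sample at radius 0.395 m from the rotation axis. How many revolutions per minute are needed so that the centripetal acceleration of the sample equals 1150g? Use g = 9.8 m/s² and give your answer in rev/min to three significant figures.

Require ω²r = 1150g, so ω = √(1150 × 9.8/0.395) = 168.9 rad/s.
In rev/min: ω × 60/(2π) = 168.9 × 60/(2π) = 1613 rev/min.

1610 rev/min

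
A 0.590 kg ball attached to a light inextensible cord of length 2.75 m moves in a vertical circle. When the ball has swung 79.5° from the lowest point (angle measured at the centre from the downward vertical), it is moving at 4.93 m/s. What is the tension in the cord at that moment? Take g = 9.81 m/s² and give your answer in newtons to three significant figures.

Take the radial direction toward the centre of the circle as positive. The component of the weight along the string toward the centre is −mg cos φ (φ measured from the bottom), so Newton's second law along the string gives T − mg cos φ = m v²/r.
cos 79.5° = 0.1822, so T = m(v²/r + g cos φ) = 0.590 × ((4.93)²/2.75 + 9.81 × 0.1822) = 0.590 × (8.838 + (1.788)) = 0.590 × 10.63 = 6.269 N.

6.27 N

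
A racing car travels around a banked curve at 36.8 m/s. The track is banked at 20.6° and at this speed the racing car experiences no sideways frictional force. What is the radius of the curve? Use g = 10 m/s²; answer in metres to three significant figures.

360 m

Frictionless banking: tanθ = v²/(rg), so r = v²/(g tanθ).
r = (36.8)²/(10.0 × tan 20.6°) = 1354/(10.0 × 0.3759) = 1354/3.759 = 360.3 m.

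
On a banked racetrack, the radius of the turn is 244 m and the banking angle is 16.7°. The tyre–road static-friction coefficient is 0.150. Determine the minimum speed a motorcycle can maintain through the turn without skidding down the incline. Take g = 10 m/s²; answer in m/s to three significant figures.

At the minimum speed, friction acts up the slope at its limiting value f = μN. Radially (horizontal, toward centre): N sinθ − μN cosθ = mv²/r. Vertically: N cosθ + μN sinθ = mg.
Dividing: v² = r g (sinθ − μcosθ)/(cosθ + μsinθ).
sinθ − μcosθ = 0.2874 − 0.150×0.9578 = 0.1437; cosθ + μsinθ = 0.9578 + 0.150×0.2874 = 1.001.
v² = 244 × 10.0 × 0.1437/1.001 = 350.3 m²/s², so v = 18.72 m/s.

18.7 m/s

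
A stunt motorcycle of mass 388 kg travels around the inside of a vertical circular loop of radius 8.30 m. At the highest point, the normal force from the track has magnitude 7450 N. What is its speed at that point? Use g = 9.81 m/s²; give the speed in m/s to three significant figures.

15.5 m/s

At the top, N + mg = mv²/r, so v = √(r(N/m + g)) = √(8.30 × (7450/388 + 9.81)) = √(8.30 × 29.01) = √240.8 = 15.52 m/s.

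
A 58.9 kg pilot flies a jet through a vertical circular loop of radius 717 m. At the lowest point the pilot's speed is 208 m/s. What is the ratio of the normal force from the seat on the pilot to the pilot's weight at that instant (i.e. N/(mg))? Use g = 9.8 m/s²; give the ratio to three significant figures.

At the bottom, N − mg = mv²/r, so N = m(v²/r + g) and N/(mg) = v²/(rg) + 1 = (208)²/(717 × 9.8) + 1 = 6.157 + 1 = 7.157.

7.16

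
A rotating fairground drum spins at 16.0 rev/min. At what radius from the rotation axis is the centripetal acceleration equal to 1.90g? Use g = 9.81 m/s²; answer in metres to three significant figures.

ω = 16.0 rev/min × 2π/60 = 1.676 rad/s.
a_c = ω²r = 1.90g ⇒ r = 1.90 × 9.81 / (1.676)² = 18.64/2.807 = 6.639 m.

6.64 m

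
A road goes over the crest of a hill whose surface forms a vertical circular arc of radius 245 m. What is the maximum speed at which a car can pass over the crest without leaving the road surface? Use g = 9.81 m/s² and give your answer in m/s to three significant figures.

49.0 m/s

At the crest the centre of the circle is below the car, so the net downward (centripetal) force is mg − N = mv²/r.
The car leaves the road when N → 0, giving v_max = √(g r) = √(9.81 × 245) = 49.02 m/s.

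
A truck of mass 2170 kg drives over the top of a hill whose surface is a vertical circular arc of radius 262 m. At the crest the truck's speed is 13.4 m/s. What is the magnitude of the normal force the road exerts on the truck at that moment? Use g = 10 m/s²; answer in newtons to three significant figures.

At the crest the centripetal acceleration points downward (toward the centre of the arc), so mg − N = mv²/r.
N = m(g − v²/r) = 2170 × (10.0 − (13.4)²/262) = 2170 × (10.0 − 0.6853) = 2170 × 9.315 = 20210 N.

20200 N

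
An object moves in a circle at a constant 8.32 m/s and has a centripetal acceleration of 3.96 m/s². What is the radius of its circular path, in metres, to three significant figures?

17.5 m

a_c = v²/r ⇒ r = v²/a_c = (8.32)²/3.96 = 69.22/3.96 = 17.48 m.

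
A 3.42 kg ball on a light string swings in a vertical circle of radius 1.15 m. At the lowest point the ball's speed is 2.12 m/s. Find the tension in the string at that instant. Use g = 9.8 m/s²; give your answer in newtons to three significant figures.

46.9 N

At the lowest point, T points up (toward the centre) and the weight mg points down (away from the centre), so the net inward force is T − mg = mv²/r.
T = m(v²/r + g) = 3.42 × ((2.12)²/1.15 + 9.8) = 3.42 × (3.908 + 9.8) = 3.42 × 13.71 = 46.88 N.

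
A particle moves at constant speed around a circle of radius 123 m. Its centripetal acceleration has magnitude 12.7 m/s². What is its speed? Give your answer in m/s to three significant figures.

a_c = v²/r ⇒ v = √(a_c · r) = √(12.7 × 123) = √1562 = 39.52 m/s.

39.5 m/s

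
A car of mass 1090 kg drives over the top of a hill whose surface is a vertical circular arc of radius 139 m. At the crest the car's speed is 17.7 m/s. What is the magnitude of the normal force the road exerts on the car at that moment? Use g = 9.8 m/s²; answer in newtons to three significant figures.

8230 N

At the crest the centripetal acceleration points downward (toward the centre of the arc), so mg − N = mv²/r.
N = m(g − v²/r) = 1090 × (9.8 − (17.7)²/139) = 1090 × (9.8 − 2.254) = 1090 × 7.546 = 8225 N.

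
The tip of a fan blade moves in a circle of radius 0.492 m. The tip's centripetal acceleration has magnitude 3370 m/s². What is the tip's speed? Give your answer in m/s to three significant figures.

40.7 m/s

a_c = v²/r ⇒ v = √(a_c · r) = √(3370 × 0.492) = √1658 = 40.72 m/s.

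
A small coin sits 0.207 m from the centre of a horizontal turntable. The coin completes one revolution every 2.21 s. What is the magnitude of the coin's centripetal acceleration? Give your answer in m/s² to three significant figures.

1.67 m/s²

v = 2πr/T = 2π × 0.207/2.21 = 0.5885 m/s.
a_c = v²/r = (0.5885)²/0.207 = 0.3464/0.207 = 1.673 m/s².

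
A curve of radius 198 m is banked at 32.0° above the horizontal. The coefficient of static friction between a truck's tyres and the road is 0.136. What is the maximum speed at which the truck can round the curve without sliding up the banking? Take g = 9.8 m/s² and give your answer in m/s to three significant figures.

40.2 m/s

At the maximum speed, friction acts down the slope at its limiting value f = μN. Radially (horizontal, toward centre): N sinθ + μN cosθ = mv²/r. Vertically: N cosθ − μN sinθ = mg.
Dividing: v² = r g (sinθ + μcosθ)/(cosθ − μsinθ).
sinθ + μcosθ = 0.5299 + 0.136×0.8480 = 0.6453; cosθ − μsinθ = 0.8480 − 0.136×0.5299 = 0.7760.
v² = 198 × 9.8 × 0.6453/0.7760 = 1614 m²/s², so v = 40.17 m/s.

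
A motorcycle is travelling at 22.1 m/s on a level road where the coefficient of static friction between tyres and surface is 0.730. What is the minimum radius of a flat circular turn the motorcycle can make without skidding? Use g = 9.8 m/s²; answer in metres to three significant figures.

At the limit, μ_s m g = m v²/r, so r_min = v²/(μ_s g) = (22.1)²/(0.730 × 9.8) = 488.4/7.154 = 68.27 m.

68.3 m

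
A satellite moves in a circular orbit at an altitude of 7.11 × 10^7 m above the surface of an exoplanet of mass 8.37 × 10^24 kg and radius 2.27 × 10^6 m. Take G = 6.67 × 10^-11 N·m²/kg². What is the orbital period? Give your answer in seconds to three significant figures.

r = R + h = 2.27 × 10^6 + 7.11 × 10^7 = 7.337 × 10^7 m. Gravity provides the centripetal force: G M m / r² = m v² / r ⇒ v = √(GM/r) = 2758 m/s.
T = 2πr/v = 2π × 7.337 × 10^7 / 2758 = 167100 s.

167000 s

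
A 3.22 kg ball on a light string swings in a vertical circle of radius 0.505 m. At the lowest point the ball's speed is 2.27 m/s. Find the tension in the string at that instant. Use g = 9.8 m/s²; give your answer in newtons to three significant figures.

64.4 N

At the lowest point, T points up (toward the centre) and the weight mg points down (away from the centre), so the net inward force is T − mg = mv²/r.
T = m(v²/r + g) = 3.22 × ((2.27)²/0.505 + 9.8) = 3.22 × (10.20 + 9.8) = 3.22 × 20.00 = 64.41 N.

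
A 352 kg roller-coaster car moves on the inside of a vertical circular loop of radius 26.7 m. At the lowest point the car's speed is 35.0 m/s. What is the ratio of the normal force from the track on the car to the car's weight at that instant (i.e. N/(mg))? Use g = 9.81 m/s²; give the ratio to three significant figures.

At the bottom, N − mg = mv²/r, so N = m(v²/r + g) and N/(mg) = v²/(rg) + 1 = (35.0)²/(26.7 × 9.81) + 1 = 4.677 + 1 = 5.677.

5.68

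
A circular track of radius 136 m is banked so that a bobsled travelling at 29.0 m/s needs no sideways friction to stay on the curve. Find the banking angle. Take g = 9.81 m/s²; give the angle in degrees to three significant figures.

With no friction, the horizontal component of the normal force provides the centripetal force: N sinθ = mv²/r, while N cosθ = mg vertically.
Dividing: tanθ = v²/(r g) = (29.0)²/(136 × 9.81) = 841.0/1334 = 0.6304.
θ = arctan(0.6304) = 32.23°.

32.2°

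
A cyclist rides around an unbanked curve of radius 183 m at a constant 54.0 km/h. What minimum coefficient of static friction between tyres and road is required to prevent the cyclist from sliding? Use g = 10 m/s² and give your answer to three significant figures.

v = 54.0/3.6 = 15.00 m/s.
Friction provides the centripetal force: μ_s m g = m v²/r, so μ_s = v²/(g r) = (15.00)²/(10.0 × 183) = 225.0/1830 = 0.1230.

0.123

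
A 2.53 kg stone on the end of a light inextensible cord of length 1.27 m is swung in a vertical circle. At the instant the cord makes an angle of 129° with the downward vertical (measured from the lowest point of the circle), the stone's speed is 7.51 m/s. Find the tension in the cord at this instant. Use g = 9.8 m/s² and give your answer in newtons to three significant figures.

96.8 N

Take the radial direction toward the centre of the circle as positive. The component of the weight along the string toward the centre is −mg cos φ (φ measured from the bottom), so Newton's second law along the string gives T − mg cos φ = m v²/r.
cos 129° = -0.6293, so T = m(v²/r + g cos φ) = 2.53 × ((7.51)²/1.27 + 9.8 × -0.6293) = 2.53 × (44.41 + (-6.167)) = 2.53 × 38.24 = 96.75 N.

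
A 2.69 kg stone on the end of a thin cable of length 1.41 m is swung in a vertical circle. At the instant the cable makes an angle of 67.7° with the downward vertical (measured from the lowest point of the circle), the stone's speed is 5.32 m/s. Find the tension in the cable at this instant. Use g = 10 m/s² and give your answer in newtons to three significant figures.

Take the radial direction toward the centre of the circle as positive. The component of the weight along the string toward the centre is −mg cos φ (φ measured from the bottom), so Newton's second law along the string gives T − mg cos φ = m v²/r.
cos 67.7° = 0.3795, so T = m(v²/r + g cos φ) = 2.69 × ((5.32)²/1.41 + 10.0 × 0.3795) = 2.69 × (20.07 + (3.795)) = 2.69 × 23.87 = 64.20 N.

64.2 N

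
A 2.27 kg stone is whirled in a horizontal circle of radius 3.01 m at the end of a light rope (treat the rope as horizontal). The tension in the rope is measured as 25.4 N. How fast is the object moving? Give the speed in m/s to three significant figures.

5.80 m/s

T = m v²/r ⇒ v = √(T r / m) = √(25.4 × 3.01 / 2.27) = √33.68 = 5.803 m/s.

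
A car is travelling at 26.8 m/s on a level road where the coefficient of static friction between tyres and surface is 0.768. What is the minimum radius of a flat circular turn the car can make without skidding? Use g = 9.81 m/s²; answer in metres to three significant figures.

At the limit, μ_s m g = m v²/r, so r_min = v²/(μ_s g) = (26.8)²/(0.768 × 9.81) = 718.2/7.534 = 95.33 m.

95.3 m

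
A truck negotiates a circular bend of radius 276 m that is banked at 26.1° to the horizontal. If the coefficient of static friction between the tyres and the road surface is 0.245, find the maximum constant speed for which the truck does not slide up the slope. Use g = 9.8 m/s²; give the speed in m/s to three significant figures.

At the maximum speed, friction acts down the slope at its limiting value f = μN. Radially (horizontal, toward centre): N sinθ + μN cosθ = mv²/r. Vertically: N cosθ − μN sinθ = mg.
Dividing: v² = r g (sinθ + μcosθ)/(cosθ − μsinθ).
sinθ + μcosθ = 0.4399 + 0.245×0.8980 = 0.6600; cosθ − μsinθ = 0.8980 − 0.245×0.4399 = 0.7902.
v² = 276 × 9.8 × 0.6600/0.7902 = 2259 m²/s², so v = 47.53 m/s.

47.5 m/s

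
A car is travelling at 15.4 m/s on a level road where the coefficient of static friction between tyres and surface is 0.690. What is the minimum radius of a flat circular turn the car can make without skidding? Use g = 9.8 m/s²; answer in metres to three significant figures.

At the limit, μ_s m g = m v²/r, so r_min = v²/(μ_s g) = (15.4)²/(0.690 × 9.8) = 237.2/6.762 = 35.07 m.

35.1 m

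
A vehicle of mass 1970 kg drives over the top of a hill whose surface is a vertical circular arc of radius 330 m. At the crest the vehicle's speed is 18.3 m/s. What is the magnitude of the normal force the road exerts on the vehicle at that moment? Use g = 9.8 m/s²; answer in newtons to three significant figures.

17300 N

At the crest the centripetal acceleration points downward (toward the centre of the arc), so mg − N = mv²/r.
N = m(g − v²/r) = 1970 × (9.8 − (18.3)²/330) = 1970 × (9.8 − 1.015) = 1970 × 8.785 = 17310 N.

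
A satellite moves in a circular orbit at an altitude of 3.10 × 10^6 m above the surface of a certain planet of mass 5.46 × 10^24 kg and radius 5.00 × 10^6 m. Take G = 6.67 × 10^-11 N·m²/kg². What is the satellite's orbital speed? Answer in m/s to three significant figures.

Orbital radius r = R + h = 5.00 × 10^6 + 3.10 × 10^6 = 8.100 × 10^6 m.
Gravity supplies the centripetal force: G M m / r² = m v² / r, so v = √(GM/r).
v = √(6.67 × 10^-11 × 5.46 × 10^24 / 8.100 × 10^6) = √(4.496 × 10^7) = 6705 m/s.

6710 m/s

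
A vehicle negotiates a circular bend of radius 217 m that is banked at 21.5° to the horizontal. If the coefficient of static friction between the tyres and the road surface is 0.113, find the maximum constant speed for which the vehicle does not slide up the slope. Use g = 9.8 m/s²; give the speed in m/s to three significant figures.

33.6 m/s

At the maximum speed, friction acts down the slope at its limiting value f = μN. Radially (horizontal, toward centre): N sinθ + μN cosθ = mv²/r. Vertically: N cosθ − μN sinθ = mg.
Dividing: v² = r g (sinθ + μcosθ)/(cosθ − μsinθ).
sinθ + μcosθ = 0.3665 + 0.113×0.9304 = 0.4716; cosθ − μsinθ = 0.9304 − 0.113×0.3665 = 0.8890.
v² = 217 × 9.8 × 0.4716/0.8890 = 1128 m²/s², so v = 33.59 m/s.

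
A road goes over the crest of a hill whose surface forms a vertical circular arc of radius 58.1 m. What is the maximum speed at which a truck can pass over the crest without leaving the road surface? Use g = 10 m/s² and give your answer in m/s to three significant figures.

24.1 m/s

At the crest the centre of the circle is below the truck, so the net downward (centripetal) force is mg − N = mv²/r.
The truck leaves the road when N → 0, giving v_max = √(g r) = √(10.0 × 58.1) = 24.10 m/s.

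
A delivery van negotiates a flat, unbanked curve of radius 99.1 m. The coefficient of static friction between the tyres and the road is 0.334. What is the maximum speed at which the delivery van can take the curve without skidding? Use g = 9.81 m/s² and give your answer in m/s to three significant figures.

On a flat curve, static friction is the only horizontal force, so it must supply the full centripetal force: μ_s m g = m v²/r.
Mass cancels: v_max = √(μ_s g r) = √(0.334 × 9.81 × 99.1) = √324.7 = 18.02 m/s.

18.0 m/s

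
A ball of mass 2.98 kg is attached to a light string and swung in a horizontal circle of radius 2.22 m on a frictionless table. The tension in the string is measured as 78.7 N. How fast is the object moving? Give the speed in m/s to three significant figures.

7.66 m/s

T = m v²/r ⇒ v = √(T r / m) = √(78.7 × 2.22 / 2.98) = √58.63 = 7.657 m/s.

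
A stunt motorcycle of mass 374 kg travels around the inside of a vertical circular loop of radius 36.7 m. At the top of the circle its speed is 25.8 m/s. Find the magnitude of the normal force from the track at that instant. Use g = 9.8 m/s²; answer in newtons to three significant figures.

3120 N

At the top, both N and the weight mg point inward (toward the centre), so N + mg = mv²/r.
N = m(v²/r − g) = 374 × ((25.8)²/36.7 − 9.8) = 374 × (18.14 − 9.8) = 374 × 8.337 = 3118 N.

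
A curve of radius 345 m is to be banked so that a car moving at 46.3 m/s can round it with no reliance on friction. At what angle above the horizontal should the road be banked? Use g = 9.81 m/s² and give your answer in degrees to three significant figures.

With no friction, the horizontal component of the normal force provides the centripetal force: N sinθ = mv²/r, while N cosθ = mg vertically.
Dividing: tanθ = v²/(r g) = (46.3)²/(345 × 9.81) = 2144/3384 = 0.6334.
θ = arctan(0.6334) = 32.35°.

32.3°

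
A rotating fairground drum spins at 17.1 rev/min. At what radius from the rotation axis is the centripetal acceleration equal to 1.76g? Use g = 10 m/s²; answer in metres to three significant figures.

5.49 m

ω = 17.1 rev/min × 2π/60 = 1.791 rad/s.
a_c = ω²r = 1.76g ⇒ r = 1.76 × 10.0 / (1.791)² = 17.60/3.207 = 5.489 m.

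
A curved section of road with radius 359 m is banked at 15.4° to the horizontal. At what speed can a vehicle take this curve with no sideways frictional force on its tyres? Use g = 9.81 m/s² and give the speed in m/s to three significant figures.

31.1 m/s

On a frictionless banked curve, N sinθ = mv²/r and N cosθ = mg, so tanθ = v²/(rg).
v = √(r g tanθ) = √(359 × 9.81 × tan 15.4°) = √(359 × 9.81 × 0.2754) = √970.1 = 31.15 m/s.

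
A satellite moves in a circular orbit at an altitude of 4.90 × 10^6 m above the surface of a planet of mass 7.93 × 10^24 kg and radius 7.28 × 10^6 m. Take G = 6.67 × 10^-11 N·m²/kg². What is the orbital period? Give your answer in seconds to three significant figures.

11600 s

r = R + h = 7.28 × 10^6 + 4.90 × 10^6 = 1.218 × 10^7 m. Gravity provides the centripetal force: G M m / r² = m v² / r ⇒ v = √(GM/r) = 6590 m/s.
T = 2πr/v = 2π × 1.218 × 10^7 / 6590 = 11610 s.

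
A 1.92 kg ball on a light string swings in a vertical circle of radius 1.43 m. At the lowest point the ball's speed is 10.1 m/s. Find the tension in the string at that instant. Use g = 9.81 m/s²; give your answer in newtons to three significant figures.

At the lowest point, T points up (toward the centre) and the weight mg points down (away from the centre), so the net inward force is T − mg = mv²/r.
T = m(v²/r + g) = 1.92 × ((10.1)²/1.43 + 9.81) = 1.92 × (71.34 + 9.81) = 1.92 × 81.15 = 155.8 N.

156 N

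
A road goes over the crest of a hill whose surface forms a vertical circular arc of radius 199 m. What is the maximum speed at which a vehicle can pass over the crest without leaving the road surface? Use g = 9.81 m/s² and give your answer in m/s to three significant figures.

At the crest the centre of the circle is below the vehicle, so the net downward (centripetal) force is mg − N = mv²/r.
The vehicle leaves the road when N → 0, giving v_max = √(g r) = √(9.81 × 199) = 44.18 m/s.

44.2 m/s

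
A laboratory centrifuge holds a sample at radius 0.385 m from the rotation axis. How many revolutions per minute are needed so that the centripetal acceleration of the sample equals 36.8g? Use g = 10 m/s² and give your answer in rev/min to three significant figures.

Require ω²r = 36.8g, so ω = √(36.8 × 10.0/0.385) = 30.92 rad/s.
In rev/min: ω × 60/(2π) = 30.92 × 60/(2π) = 295.2 rev/min.

295 rev/min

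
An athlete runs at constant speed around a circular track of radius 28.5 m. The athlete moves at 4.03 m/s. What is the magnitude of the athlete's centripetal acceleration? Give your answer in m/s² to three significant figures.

0.570 m/s²

a_c = v²/r = (4.030)²/28.5 = 16.24/28.5 = 0.5699 m/s².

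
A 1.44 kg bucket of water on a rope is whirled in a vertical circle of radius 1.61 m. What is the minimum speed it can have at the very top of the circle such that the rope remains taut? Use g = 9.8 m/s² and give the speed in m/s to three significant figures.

At the top, both weight mg and T point toward the centre: T + mg = mv²/r.
At minimum speed T → 0, so mg = mv_min²/r ⇒ v_min = √(g r) = √(9.8 × 1.61) = 3.972 m/s.

3.97 m/s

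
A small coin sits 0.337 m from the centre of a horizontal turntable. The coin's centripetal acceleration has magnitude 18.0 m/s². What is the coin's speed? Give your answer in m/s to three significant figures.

2.46 m/s

a_c = v²/r ⇒ v = √(a_c · r) = √(18.0 × 0.337) = √6.066 = 2.463 m/s.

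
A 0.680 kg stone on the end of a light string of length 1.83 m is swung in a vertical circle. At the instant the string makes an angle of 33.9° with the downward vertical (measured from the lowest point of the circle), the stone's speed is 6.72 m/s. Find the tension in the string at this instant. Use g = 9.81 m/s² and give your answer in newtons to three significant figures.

Take the radial direction toward the centre of the circle as positive. The component of the weight along the string toward the centre is −mg cos φ (φ measured from the bottom), so Newton's second law along the string gives T − mg cos φ = m v²/r.
cos 33.9° = 0.8300, so T = m(v²/r + g cos φ) = 0.680 × ((6.72)²/1.83 + 9.81 × 0.8300) = 0.680 × (24.68 + (8.142)) = 0.680 × 32.82 = 22.32 N.

22.3 N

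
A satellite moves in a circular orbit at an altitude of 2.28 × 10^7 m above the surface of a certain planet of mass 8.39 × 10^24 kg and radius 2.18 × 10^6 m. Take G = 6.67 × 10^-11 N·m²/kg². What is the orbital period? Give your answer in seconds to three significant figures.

33200 s

r = R + h = 2.18 × 10^6 + 2.28 × 10^7 = 2.498 × 10^7 m. Gravity provides the centripetal force: G M m / r² = m v² / r ⇒ v = √(GM/r) = 4733 m/s.
T = 2πr/v = 2π × 2.498 × 10^7 / 4733 = 33160 s.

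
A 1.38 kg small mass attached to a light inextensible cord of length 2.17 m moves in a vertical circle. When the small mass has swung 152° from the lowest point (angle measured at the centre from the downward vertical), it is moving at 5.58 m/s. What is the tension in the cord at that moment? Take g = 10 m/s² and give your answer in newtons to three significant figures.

Take the radial direction toward the centre of the circle as positive. The component of the weight along the string toward the centre is −mg cos φ (φ measured from the bottom), so Newton's second law along the string gives T − mg cos φ = m v²/r.
cos 152° = -0.8829, so T = m(v²/r + g cos φ) = 1.38 × ((5.58)²/2.17 + 10.0 × -0.8829) = 1.38 × (14.35 + (-8.829)) = 1.38 × 5.519 = 7.616 N.

7.62 N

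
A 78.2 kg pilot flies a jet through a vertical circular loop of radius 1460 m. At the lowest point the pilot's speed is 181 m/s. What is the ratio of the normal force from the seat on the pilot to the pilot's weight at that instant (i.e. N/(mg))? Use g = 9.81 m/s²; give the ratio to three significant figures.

3.29

At the bottom, N − mg = mv²/r, so N = m(v²/r + g) and N/(mg) = v²/(rg) + 1 = (181)²/(1460 × 9.81) + 1 = 2.287 + 1 = 3.287.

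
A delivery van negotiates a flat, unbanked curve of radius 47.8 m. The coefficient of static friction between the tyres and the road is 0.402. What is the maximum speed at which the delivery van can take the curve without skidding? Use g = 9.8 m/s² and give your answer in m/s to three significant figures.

13.7 m/s

Friction provides the centripetal force on a flat curve. At maximum speed it is at its limiting value: μ_s m g = m v²/r.
Mass cancels: v_max = √(μ_s g r) = √(0.402 × 9.8 × 47.8) = √188.3 = 13.72 m/s.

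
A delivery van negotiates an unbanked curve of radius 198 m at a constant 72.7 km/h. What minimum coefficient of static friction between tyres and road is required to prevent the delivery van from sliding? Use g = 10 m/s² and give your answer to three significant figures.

v = 72.7/3.6 = 20.19 m/s.
Friction provides the centripetal force: μ_s m g = m v²/r, so μ_s = v²/(g r) = (20.19)²/(10.0 × 198) = 407.8/1980 = 0.2060.

0.206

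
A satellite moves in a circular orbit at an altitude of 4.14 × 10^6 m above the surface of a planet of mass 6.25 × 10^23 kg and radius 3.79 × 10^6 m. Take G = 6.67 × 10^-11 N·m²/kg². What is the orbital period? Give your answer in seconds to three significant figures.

21700 s

r = R + h = 3.79 × 10^6 + 4.14 × 10^6 = 7.930 × 10^6 m. Gravity provides the centripetal force: G M m / r² = m v² / r ⇒ v = √(GM/r) = 2293 m/s.
T = 2πr/v = 2π × 7.930 × 10^6 / 2293 = 21730 s.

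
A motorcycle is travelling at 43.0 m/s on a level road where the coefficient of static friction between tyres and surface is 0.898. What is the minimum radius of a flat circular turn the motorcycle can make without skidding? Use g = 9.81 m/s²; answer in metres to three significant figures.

210 m

At the limit, μ_s m g = m v²/r, so r_min = v²/(μ_s g) = (43.0)²/(0.898 × 9.81) = 1849/8.809 = 209.9 m.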